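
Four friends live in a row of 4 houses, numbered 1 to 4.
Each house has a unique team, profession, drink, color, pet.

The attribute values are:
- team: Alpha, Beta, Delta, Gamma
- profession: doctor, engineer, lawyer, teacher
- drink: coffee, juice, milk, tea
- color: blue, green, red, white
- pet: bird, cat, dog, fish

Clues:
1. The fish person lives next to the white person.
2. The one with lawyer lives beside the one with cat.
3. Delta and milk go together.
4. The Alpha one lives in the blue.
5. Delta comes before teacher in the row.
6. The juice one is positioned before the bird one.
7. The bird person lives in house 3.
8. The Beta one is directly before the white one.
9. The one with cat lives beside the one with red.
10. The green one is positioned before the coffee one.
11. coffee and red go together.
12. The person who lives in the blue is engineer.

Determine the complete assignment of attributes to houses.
Solution:

House | Team | Profession | Drink | Color | Pet
-----------------------------------------------
  1   | Beta | lawyer | juice | green | fish
  2   | Delta | doctor | milk | white | cat
  3   | Gamma | teacher | coffee | red | bird
  4   | Alpha | engineer | tea | blue | dog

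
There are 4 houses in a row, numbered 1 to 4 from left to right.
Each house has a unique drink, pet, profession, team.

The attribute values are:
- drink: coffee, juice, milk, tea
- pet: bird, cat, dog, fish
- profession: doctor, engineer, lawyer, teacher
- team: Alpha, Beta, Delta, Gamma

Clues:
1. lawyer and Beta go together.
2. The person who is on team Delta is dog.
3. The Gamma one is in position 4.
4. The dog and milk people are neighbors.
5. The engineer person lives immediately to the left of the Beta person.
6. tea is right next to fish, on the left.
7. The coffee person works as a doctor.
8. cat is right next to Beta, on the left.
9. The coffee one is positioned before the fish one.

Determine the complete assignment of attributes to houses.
Solution:

House | Drink | Pet | Profession | Team
---------------------------------------
  1   | coffee | dog | doctor | Delta
  2   | milk | cat | engineer | Alpha
  3   | tea | bird | lawyer | Beta
  4   | juice | fish | teacher | Gamma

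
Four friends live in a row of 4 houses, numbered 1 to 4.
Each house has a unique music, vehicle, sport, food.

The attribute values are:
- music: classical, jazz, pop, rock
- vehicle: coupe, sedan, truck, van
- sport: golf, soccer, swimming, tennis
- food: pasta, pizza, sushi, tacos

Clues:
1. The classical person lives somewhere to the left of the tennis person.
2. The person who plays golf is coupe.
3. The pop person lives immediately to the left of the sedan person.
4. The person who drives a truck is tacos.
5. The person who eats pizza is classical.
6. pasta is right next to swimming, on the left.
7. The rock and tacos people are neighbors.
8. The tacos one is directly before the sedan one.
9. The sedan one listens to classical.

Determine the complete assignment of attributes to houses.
Solution:

House | Music | Vehicle | Sport | Food
--------------------------------------
  1   | rock | coupe | golf | pasta
  2   | pop | truck | swimming | tacos
  3   | classical | sedan | soccer | pizza
  4   | jazz | van | tennis | sushi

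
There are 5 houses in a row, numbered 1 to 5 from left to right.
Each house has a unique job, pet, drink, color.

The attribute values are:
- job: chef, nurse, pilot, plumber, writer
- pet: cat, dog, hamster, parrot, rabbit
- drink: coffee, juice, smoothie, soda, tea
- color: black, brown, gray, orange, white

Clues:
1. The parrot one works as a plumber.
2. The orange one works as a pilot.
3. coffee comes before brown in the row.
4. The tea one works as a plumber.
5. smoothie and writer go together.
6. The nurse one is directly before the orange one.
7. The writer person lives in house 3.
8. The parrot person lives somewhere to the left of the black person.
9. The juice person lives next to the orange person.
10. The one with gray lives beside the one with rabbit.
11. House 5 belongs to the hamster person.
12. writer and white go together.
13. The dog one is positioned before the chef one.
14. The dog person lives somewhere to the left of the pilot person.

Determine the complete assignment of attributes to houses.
Solution:

House | Job | Pet | Drink | Color
---------------------------------
  1   | nurse | dog | juice | gray
  2   | pilot | rabbit | coffee | orange
  3   | writer | cat | smoothie | white
  4   | plumber | parrot | tea | brown
  5   | chef | hamster | soda | black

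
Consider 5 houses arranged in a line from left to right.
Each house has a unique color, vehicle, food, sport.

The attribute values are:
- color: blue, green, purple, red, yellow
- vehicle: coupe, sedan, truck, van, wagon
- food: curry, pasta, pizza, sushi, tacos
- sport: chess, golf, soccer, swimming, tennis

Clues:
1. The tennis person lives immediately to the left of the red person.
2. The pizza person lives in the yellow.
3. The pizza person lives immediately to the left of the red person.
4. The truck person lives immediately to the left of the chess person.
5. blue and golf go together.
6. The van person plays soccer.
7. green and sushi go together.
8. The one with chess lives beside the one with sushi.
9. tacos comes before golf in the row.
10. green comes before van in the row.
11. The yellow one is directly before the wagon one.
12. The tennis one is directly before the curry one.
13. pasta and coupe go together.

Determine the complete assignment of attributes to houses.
Solution:

House | Color | Vehicle | Food | Sport
--------------------------------------
  1   | yellow | truck | pizza | tennis
  2   | red | wagon | curry | chess
  3   | green | sedan | sushi | swimming
  4   | purple | van | tacos | soccer
  5   | blue | coupe | pasta | golf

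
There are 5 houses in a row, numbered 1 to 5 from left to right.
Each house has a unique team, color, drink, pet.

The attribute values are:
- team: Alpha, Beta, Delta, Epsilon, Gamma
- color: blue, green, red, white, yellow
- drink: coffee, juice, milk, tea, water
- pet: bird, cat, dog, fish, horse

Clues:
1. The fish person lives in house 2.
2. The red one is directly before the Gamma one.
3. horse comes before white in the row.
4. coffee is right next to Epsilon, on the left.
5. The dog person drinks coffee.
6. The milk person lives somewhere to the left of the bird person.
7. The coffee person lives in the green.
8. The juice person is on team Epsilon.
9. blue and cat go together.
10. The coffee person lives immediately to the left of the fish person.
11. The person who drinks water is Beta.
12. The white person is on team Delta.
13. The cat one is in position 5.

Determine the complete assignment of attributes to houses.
Solution:

House | Team | Color | Drink | Pet
----------------------------------
  1   | Alpha | green | coffee | dog
  2   | Epsilon | red | juice | fish
  3   | Gamma | yellow | milk | horse
  4   | Delta | white | tea | bird
  5   | Beta | blue | water | cat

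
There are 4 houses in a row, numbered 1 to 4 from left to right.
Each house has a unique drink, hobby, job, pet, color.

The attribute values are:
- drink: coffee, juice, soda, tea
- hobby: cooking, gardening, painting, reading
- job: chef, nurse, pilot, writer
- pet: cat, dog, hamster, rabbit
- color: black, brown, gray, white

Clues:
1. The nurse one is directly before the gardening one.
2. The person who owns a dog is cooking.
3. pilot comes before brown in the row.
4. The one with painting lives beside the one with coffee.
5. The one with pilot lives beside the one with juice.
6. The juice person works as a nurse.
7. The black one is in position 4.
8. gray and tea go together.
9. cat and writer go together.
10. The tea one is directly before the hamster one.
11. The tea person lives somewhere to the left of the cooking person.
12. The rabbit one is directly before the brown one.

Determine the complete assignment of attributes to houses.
Solution:

House | Drink | Hobby | Job | Pet | Color
-----------------------------------------
  1   | tea | reading | pilot | rabbit | gray
  2   | juice | painting | nurse | hamster | brown
  3   | coffee | gardening | writer | cat | white
  4   | soda | cooking | chef | dog | black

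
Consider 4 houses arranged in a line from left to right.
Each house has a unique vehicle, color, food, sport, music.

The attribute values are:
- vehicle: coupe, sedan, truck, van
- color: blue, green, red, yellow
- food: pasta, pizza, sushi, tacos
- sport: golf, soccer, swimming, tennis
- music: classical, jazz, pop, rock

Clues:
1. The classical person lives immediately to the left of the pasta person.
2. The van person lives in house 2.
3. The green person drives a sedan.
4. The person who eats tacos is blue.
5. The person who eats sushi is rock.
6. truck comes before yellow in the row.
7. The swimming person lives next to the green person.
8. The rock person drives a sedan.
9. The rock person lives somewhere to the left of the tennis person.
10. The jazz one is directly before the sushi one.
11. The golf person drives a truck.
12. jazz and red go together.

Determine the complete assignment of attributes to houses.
Solution:

House | Vehicle | Color | Food | Sport | Music
----------------------------------------------
  1   | truck | blue | tacos | golf | classical
  2   | van | red | pasta | swimming | jazz
  3   | sedan | green | sushi | soccer | rock
  4   | coupe | yellow | pizza | tennis | pop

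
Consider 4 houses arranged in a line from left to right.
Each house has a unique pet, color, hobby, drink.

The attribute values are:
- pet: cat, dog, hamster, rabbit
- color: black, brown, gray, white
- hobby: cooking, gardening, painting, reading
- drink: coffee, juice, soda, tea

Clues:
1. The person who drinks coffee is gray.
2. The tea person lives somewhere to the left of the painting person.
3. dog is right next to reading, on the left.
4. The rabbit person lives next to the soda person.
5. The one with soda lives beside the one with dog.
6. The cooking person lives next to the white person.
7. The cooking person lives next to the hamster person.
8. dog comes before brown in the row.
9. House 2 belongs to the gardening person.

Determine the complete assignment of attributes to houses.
Solution:

House | Pet | Color | Hobby | Drink
-----------------------------------
  1   | rabbit | black | cooking | tea
  2   | hamster | white | gardening | soda
  3   | dog | gray | painting | coffee
  4   | cat | brown | reading | juice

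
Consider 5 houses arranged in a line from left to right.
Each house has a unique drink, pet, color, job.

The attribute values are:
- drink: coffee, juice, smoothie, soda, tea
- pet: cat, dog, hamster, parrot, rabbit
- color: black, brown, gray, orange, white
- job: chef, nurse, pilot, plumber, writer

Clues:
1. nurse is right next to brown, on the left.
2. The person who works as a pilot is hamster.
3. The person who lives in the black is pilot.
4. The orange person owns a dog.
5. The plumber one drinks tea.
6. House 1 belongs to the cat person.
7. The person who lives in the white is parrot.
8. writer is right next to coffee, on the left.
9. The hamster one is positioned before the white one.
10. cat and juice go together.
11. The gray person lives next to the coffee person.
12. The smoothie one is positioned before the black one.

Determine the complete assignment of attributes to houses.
Solution:

House | Drink | Pet | Color | Job
---------------------------------
  1   | juice | cat | gray | writer
  2   | coffee | dog | orange | nurse
  3   | smoothie | rabbit | brown | chef
  4   | soda | hamster | black | pilot
  5   | tea | parrot | white | plumber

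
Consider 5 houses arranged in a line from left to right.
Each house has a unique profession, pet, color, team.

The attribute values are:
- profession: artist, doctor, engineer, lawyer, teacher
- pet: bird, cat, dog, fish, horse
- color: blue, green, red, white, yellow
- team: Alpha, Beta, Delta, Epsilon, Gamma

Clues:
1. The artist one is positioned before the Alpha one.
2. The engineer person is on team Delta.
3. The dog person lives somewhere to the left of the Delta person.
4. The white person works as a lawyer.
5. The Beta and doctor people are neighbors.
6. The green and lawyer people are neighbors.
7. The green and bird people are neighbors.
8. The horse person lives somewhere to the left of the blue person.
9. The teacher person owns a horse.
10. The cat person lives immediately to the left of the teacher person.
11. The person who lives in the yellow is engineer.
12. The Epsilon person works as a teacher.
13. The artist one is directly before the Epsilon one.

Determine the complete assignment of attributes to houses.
Solution:

House | Profession | Pet | Color | Team
---------------------------------------
  1   | artist | cat | red | Gamma
  2   | teacher | horse | green | Epsilon
  3   | lawyer | bird | white | Beta
  4   | doctor | dog | blue | Alpha
  5   | engineer | fish | yellow | Delta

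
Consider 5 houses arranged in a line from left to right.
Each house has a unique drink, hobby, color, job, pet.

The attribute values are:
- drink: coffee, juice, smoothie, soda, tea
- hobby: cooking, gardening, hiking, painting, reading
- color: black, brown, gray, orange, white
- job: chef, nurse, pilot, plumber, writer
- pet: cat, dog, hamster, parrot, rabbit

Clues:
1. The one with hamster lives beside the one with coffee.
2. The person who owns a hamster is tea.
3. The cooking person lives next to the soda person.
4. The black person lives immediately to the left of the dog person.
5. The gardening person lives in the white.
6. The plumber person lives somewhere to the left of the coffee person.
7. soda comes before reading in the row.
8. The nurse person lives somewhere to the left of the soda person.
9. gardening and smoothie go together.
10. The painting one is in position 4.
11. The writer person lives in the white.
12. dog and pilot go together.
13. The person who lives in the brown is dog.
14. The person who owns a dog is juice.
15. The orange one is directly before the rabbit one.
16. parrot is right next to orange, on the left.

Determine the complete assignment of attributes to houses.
Solution:

House | Drink | Hobby | Color | Job | Pet
-----------------------------------------
  1   | smoothie | gardening | white | writer | parrot
  2   | tea | hiking | orange | plumber | hamster
  3   | coffee | cooking | gray | nurse | rabbit
  4   | soda | painting | black | chef | cat
  5   | juice | reading | brown | pilot | dog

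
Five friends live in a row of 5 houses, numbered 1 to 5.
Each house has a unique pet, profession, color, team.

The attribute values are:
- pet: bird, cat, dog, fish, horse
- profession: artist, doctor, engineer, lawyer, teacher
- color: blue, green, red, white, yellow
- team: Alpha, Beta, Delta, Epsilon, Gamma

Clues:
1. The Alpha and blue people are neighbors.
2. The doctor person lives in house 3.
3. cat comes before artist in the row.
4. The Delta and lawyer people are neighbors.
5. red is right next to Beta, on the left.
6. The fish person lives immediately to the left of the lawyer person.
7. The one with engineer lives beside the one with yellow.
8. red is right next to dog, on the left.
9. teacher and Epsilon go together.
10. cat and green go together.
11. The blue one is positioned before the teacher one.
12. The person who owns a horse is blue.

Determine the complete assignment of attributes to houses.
Solution:

House | Pet | Profession | Color | Team
---------------------------------------
  1   | fish | engineer | red | Delta
  2   | dog | lawyer | yellow | Beta
  3   | cat | doctor | green | Alpha
  4   | horse | artist | blue | Gamma
  5   | bird | teacher | white | Epsilon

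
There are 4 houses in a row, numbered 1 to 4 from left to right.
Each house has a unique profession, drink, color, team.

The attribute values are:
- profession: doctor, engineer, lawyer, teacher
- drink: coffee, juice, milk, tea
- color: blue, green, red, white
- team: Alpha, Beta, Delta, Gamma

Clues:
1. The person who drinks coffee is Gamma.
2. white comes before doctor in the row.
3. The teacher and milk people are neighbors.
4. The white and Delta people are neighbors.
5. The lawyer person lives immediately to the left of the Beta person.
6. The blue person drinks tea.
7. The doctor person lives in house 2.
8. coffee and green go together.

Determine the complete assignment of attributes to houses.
Solution:

House | Profession | Drink | Color | Team
-----------------------------------------
  1   | teacher | juice | white | Alpha
  2   | doctor | milk | red | Delta
  3   | lawyer | coffee | green | Gamma
  4   | engineer | tea | blue | Beta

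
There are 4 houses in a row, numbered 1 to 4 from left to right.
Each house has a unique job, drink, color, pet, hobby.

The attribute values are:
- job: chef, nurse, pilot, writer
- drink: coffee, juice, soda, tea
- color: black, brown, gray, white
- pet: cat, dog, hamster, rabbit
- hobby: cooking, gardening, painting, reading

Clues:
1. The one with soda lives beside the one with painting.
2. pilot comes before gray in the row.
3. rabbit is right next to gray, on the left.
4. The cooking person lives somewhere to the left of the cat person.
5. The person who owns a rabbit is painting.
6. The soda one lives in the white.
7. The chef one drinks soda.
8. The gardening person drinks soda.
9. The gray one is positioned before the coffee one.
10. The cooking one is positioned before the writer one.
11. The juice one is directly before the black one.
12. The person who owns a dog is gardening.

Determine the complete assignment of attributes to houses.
Solution:

House | Job | Drink | Color | Pet | Hobby
-----------------------------------------
  1   | chef | soda | white | dog | gardening
  2   | pilot | tea | brown | rabbit | painting
  3   | nurse | juice | gray | hamster | cooking
  4   | writer | coffee | black | cat | reading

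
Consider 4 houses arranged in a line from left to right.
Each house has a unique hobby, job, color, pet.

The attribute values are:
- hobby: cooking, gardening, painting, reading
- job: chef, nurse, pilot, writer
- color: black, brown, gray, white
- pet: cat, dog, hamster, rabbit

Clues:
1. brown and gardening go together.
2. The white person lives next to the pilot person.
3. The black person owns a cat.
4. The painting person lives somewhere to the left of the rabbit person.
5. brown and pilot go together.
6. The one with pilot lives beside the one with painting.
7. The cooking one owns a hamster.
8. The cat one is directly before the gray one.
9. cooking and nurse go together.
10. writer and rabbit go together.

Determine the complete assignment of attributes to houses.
Solution:

House | Hobby | Job | Color | Pet
---------------------------------
  1   | cooking | nurse | white | hamster
  2   | gardening | pilot | brown | dog
  3   | painting | chef | black | cat
  4   | reading | writer | gray | rabbit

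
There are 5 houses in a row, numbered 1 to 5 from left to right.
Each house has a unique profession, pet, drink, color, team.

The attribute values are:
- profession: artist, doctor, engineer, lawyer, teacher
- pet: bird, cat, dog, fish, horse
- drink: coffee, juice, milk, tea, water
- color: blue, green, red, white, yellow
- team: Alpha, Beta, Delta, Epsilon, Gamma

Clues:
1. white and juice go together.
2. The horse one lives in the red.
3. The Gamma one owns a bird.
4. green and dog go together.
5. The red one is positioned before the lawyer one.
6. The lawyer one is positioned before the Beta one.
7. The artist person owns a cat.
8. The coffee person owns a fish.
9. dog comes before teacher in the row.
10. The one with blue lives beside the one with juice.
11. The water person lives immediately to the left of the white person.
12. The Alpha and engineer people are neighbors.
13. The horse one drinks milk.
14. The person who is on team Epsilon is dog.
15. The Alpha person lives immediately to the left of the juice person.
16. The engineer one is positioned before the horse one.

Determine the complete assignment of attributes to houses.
Solution:

House | Profession | Pet | Drink | Color | Team
-----------------------------------------------
  1   | artist | cat | water | blue | Alpha
  2   | engineer | bird | juice | white | Gamma
  3   | doctor | horse | milk | red | Delta
  4   | lawyer | dog | tea | green | Epsilon
  5   | teacher | fish | coffee | yellow | Beta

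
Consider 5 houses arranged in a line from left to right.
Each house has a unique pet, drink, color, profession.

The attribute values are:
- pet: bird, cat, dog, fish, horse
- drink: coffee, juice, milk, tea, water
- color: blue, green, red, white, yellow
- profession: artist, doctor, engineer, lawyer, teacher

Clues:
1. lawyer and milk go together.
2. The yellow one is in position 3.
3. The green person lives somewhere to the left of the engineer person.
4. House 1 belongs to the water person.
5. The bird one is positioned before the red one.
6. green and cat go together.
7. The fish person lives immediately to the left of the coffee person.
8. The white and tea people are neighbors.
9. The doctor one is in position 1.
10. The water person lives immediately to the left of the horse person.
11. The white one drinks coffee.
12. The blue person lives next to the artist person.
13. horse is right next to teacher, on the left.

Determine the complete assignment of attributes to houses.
Solution:

House | Pet | Drink | Color | Profession
----------------------------------------
  1   | fish | water | blue | doctor
  2   | horse | coffee | white | artist
  3   | bird | tea | yellow | teacher
  4   | cat | milk | green | lawyer
  5   | dog | juice | red | engineer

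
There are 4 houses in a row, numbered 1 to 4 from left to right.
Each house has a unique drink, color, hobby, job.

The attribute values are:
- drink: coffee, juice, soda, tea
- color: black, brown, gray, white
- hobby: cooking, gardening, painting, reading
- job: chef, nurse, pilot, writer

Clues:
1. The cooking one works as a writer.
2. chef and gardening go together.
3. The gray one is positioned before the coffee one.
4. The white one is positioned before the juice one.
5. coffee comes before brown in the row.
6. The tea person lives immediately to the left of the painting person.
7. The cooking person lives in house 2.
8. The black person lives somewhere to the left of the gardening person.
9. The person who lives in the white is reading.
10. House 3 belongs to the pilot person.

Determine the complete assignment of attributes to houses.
Solution:

House | Drink | Color | Hobby | Job
-----------------------------------
  1   | soda | white | reading | nurse
  2   | tea | gray | cooking | writer
  3   | coffee | black | painting | pilot
  4   | juice | brown | gardening | chef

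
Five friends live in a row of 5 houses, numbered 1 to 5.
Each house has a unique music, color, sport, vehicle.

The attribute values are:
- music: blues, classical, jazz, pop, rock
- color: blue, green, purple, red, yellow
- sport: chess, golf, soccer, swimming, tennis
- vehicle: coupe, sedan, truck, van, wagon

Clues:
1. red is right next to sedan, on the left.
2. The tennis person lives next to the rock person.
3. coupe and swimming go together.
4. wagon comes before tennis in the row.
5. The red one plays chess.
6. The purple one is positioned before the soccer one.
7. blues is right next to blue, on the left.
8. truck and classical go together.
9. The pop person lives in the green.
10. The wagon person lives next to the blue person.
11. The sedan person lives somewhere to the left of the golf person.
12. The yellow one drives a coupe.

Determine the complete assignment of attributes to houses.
Solution:

House | Music | Color | Sport | Vehicle
---------------------------------------
  1   | blues | red | chess | wagon
  2   | jazz | blue | tennis | sedan
  3   | rock | yellow | swimming | coupe
  4   | classical | purple | golf | truck
  5   | pop | green | soccer | van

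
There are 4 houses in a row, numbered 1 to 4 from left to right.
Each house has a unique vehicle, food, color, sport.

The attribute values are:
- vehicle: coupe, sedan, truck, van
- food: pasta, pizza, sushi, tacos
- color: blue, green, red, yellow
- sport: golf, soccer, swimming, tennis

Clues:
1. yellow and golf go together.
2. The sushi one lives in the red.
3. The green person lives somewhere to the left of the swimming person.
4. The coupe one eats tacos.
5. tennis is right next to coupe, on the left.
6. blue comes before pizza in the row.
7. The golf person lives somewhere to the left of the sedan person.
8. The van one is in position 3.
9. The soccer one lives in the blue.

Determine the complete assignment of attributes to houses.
Solution:

House | Vehicle | Food | Color | Sport
--------------------------------------
  1   | truck | pasta | green | tennis
  2   | coupe | tacos | blue | soccer
  3   | van | pizza | yellow | golf
  4   | sedan | sushi | red | swimming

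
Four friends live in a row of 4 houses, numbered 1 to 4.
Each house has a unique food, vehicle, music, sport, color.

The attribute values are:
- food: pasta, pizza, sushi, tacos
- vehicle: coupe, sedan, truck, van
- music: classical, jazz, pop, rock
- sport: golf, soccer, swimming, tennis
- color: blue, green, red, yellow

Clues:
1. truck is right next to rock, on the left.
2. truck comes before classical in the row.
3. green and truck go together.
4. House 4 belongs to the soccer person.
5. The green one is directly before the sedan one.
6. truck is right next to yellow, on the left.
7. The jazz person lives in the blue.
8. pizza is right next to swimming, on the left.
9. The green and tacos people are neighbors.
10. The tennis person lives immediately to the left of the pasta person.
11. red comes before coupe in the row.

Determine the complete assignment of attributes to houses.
Solution:

House | Food | Vehicle | Music | Sport | Color
----------------------------------------------
  1   | pizza | truck | pop | golf | green
  2   | tacos | sedan | rock | swimming | yellow
  3   | sushi | van | classical | tennis | red
  4   | pasta | coupe | jazz | soccer | blue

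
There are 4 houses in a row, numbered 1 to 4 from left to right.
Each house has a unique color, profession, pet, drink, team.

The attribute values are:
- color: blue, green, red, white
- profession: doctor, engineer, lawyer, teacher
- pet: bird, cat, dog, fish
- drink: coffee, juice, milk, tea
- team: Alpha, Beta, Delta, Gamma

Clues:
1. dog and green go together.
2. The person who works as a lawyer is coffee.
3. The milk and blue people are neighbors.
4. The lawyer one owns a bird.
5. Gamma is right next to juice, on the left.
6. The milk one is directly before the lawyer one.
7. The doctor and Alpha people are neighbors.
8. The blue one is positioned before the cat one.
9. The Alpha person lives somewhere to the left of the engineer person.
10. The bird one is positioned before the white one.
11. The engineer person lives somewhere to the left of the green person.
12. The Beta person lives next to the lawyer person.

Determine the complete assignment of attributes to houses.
Solution:

House | Color | Profession | Pet | Drink | Team
-----------------------------------------------
  1   | red | doctor | fish | milk | Beta
  2   | blue | lawyer | bird | coffee | Alpha
  3   | white | engineer | cat | tea | Gamma
  4   | green | teacher | dog | juice | Delta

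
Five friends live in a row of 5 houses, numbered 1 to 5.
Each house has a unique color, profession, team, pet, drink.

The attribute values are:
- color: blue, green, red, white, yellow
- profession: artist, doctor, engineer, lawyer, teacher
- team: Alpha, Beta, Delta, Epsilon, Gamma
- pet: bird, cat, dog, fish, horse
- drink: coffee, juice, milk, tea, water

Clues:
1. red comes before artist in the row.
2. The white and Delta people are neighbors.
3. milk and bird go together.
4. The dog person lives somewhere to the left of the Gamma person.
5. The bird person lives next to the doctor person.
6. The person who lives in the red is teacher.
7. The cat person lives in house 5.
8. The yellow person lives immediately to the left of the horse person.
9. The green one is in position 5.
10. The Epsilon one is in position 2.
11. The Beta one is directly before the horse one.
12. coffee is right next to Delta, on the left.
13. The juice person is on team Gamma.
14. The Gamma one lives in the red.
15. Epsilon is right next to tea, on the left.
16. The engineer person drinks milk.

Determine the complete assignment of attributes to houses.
Solution:

House | Color | Profession | Team | Pet | Drink
-----------------------------------------------
  1   | yellow | engineer | Beta | bird | milk
  2   | white | doctor | Epsilon | horse | coffee
  3   | blue | lawyer | Delta | dog | tea
  4   | red | teacher | Gamma | fish | juice
  5   | green | artist | Alpha | cat | water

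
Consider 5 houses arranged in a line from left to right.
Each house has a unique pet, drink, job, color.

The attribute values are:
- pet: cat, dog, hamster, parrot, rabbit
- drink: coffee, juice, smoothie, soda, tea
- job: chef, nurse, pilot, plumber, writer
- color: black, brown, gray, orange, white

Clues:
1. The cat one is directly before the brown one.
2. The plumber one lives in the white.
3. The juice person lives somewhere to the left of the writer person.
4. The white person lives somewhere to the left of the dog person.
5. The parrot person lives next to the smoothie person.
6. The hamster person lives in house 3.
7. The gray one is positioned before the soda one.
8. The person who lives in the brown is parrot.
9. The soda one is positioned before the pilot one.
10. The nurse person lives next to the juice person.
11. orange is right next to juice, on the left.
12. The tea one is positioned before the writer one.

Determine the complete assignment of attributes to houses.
Solution:

House | Pet | Drink | Job | Color
---------------------------------
  1   | cat | tea | nurse | orange
  2   | parrot | juice | chef | brown
  3   | hamster | smoothie | writer | gray
  4   | rabbit | soda | plumber | white
  5   | dog | coffee | pilot | black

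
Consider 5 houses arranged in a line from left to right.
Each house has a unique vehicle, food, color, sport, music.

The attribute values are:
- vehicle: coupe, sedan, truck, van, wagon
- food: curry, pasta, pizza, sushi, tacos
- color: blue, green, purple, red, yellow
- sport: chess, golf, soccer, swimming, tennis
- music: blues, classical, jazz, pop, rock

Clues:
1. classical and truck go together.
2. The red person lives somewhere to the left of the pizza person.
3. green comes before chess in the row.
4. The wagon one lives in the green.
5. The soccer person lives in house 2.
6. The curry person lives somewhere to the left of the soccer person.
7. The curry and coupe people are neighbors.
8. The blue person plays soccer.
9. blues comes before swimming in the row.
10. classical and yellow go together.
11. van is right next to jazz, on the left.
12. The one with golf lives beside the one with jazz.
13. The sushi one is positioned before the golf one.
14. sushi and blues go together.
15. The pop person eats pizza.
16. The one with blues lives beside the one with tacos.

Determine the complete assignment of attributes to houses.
Solution:

House | Vehicle | Food | Color | Sport | Music
----------------------------------------------
  1   | truck | curry | yellow | tennis | classical
  2   | coupe | sushi | blue | soccer | blues
  3   | van | tacos | red | golf | rock
  4   | wagon | pasta | green | swimming | jazz
  5   | sedan | pizza | purple | chess | pop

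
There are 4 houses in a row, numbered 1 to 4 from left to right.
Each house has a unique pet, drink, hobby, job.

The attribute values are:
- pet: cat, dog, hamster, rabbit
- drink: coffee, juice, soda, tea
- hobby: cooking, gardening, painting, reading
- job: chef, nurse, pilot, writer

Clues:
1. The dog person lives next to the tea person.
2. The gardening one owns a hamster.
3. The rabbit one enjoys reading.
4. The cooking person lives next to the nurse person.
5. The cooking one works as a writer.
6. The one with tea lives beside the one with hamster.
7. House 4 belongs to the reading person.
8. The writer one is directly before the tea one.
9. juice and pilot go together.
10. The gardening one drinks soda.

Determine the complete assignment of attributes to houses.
Solution:

House | Pet | Drink | Hobby | Job
---------------------------------
  1   | dog | coffee | cooking | writer
  2   | cat | tea | painting | nurse
  3   | hamster | soda | gardening | chef
  4   | rabbit | juice | reading | pilot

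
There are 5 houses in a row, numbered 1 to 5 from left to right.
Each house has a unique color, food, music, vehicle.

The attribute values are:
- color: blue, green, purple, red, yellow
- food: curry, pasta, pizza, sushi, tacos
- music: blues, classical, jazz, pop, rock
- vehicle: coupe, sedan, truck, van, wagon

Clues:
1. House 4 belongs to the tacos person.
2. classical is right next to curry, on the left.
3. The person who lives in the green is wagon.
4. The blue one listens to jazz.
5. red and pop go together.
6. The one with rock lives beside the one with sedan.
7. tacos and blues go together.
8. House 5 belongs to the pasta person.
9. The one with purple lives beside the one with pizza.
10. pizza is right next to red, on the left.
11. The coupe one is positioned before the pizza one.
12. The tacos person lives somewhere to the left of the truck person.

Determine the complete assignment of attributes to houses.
Solution:

House | Color | Food | Music | Vehicle
--------------------------------------
  1   | purple | sushi | rock | coupe
  2   | yellow | pizza | classical | sedan
  3   | red | curry | pop | van
  4   | green | tacos | blues | wagon
  5   | blue | pasta | jazz | truck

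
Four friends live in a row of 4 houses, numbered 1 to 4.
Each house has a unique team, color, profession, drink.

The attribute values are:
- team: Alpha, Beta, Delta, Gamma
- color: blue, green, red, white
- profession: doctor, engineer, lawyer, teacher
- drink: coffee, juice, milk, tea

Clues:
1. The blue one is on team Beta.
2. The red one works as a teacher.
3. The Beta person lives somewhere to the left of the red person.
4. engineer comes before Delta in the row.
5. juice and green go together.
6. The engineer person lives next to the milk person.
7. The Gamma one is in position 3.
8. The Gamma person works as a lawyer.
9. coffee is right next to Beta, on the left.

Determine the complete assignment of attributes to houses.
Solution:

House | Team | Color | Profession | Drink
-----------------------------------------
  1   | Alpha | white | engineer | coffee
  2   | Beta | blue | doctor | milk
  3   | Gamma | green | lawyer | juice
  4   | Delta | red | teacher | tea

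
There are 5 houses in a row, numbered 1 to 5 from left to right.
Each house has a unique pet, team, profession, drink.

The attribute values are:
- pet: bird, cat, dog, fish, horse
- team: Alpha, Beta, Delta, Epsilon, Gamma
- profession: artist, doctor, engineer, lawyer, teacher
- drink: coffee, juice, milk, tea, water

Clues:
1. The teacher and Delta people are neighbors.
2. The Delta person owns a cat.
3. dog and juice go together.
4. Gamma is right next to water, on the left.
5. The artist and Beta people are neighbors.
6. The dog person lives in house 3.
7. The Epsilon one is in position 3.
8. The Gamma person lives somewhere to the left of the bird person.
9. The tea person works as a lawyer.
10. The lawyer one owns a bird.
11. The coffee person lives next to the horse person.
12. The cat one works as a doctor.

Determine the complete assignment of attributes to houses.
Solution:

House | Pet | Team | Profession | Drink
---------------------------------------
  1   | fish | Gamma | artist | coffee
  2   | horse | Beta | engineer | water
  3   | dog | Epsilon | teacher | juice
  4   | cat | Delta | doctor | milk
  5   | bird | Alpha | lawyer | tea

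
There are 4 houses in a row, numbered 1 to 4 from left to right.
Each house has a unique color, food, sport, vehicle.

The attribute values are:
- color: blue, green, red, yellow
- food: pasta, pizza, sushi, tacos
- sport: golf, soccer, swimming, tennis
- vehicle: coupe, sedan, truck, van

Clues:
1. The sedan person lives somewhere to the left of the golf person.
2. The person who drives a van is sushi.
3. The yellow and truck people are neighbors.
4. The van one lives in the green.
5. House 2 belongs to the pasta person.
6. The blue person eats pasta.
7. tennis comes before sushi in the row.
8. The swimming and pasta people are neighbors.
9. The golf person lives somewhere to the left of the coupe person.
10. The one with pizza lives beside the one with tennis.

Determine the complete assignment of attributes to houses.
Solution:

House | Color | Food | Sport | Vehicle
--------------------------------------
  1   | yellow | pizza | swimming | sedan
  2   | blue | pasta | tennis | truck
  3   | green | sushi | golf | van
  4   | red | tacos | soccer | coupe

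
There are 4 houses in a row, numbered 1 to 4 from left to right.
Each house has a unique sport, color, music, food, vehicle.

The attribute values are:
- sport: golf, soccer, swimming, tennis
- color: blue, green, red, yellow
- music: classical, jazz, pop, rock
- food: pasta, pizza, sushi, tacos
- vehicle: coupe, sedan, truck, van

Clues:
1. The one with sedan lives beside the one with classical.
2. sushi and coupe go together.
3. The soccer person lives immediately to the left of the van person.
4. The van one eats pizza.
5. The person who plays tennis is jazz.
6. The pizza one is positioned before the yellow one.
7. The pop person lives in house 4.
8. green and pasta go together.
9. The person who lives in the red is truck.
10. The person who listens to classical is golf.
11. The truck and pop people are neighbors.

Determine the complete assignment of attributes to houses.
Solution:

House | Sport | Color | Music | Food | Vehicle
----------------------------------------------
  1   | soccer | green | rock | pasta | sedan
  2   | golf | blue | classical | pizza | van
  3   | tennis | red | jazz | tacos | truck
  4   | swimming | yellow | pop | sushi | coupe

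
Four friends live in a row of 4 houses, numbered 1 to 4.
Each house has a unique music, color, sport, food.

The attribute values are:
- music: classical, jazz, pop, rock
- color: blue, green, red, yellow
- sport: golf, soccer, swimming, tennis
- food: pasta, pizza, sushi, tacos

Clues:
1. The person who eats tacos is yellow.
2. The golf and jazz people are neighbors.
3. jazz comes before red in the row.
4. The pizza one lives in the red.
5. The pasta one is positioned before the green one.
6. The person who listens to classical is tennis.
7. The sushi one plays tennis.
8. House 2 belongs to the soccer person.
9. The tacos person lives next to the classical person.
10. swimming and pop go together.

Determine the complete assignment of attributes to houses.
Solution:

House | Music | Color | Sport | Food
------------------------------------
  1   | rock | blue | golf | pasta
  2   | jazz | yellow | soccer | tacos
  3   | classical | green | tennis | sushi
  4   | pop | red | swimming | pizza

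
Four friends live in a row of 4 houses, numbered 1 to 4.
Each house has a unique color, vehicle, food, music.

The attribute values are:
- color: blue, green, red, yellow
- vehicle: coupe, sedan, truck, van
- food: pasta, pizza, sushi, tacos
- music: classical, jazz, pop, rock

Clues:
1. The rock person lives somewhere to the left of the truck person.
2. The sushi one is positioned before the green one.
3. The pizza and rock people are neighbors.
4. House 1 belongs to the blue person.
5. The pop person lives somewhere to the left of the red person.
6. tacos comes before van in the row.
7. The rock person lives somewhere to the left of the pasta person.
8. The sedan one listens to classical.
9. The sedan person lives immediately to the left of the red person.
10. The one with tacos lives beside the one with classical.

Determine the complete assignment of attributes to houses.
Solution:

House | Color | Vehicle | Food | Music
--------------------------------------
  1   | blue | coupe | tacos | pop
  2   | yellow | sedan | pizza | classical
  3   | red | van | sushi | rock
  4   | green | truck | pasta | jazz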